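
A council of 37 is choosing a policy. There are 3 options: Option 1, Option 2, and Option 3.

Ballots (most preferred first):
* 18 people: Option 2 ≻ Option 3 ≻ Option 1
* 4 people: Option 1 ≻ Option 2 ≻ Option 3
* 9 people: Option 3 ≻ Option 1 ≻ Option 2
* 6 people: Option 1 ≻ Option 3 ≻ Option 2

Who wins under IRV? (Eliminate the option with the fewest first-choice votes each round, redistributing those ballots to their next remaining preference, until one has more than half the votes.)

Round 1: Option 1 10, Option 2 18, Option 3 9. Option 3 eliminated.
Round 2: Option 1 19, Option 2 18. Option 1 has a majority (≥19).

Option 1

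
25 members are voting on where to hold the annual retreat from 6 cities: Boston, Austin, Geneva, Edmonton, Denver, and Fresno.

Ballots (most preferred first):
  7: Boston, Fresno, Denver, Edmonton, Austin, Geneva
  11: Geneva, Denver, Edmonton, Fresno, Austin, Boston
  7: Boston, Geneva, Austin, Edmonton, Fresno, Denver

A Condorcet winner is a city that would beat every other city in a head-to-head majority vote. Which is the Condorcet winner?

Boston vs Austin: 14–11
Boston vs Geneva: 14–11
Boston vs Edmonton: 14–11
Boston vs Denver: 14–11
Boston vs Fresno: 14–11
Boston beats every other city.

Boston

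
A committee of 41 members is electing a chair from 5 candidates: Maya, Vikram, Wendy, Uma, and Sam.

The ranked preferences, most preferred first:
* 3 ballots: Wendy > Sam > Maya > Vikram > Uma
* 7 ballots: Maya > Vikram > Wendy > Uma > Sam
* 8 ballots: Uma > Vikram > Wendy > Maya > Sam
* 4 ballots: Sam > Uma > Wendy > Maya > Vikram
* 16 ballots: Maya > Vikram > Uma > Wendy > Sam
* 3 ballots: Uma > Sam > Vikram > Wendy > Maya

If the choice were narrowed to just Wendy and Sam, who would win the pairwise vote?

Wendy is ranked above Sam on 34 ballots; Sam above Wendy on 7.

Wendy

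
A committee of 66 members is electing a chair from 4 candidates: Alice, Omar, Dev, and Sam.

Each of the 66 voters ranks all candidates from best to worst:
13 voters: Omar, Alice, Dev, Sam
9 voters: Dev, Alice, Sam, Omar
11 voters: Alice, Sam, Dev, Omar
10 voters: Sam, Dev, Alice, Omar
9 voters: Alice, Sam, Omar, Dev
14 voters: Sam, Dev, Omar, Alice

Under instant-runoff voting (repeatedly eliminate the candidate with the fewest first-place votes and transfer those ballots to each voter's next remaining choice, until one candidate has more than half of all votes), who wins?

Alice

Round 1: Alice 20, Omar 13, Dev 9, Sam 24. Dev eliminated.
Round 2: Alice 29, Omar 13, Sam 24. Omar eliminated.
Round 3: Alice 42, Sam 24. Alice has a majority (≥34).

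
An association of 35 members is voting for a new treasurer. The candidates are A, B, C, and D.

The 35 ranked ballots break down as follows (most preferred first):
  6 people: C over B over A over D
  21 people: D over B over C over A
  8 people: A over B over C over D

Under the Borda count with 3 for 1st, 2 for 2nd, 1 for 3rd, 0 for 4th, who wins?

A: 6×1 + 21×0 + 8×3 = 30
B: 6×2 + 21×2 + 8×2 = 70
C: 6×3 + 21×1 + 8×1 = 47
D: 6×0 + 21×3 + 8×0 = 63

B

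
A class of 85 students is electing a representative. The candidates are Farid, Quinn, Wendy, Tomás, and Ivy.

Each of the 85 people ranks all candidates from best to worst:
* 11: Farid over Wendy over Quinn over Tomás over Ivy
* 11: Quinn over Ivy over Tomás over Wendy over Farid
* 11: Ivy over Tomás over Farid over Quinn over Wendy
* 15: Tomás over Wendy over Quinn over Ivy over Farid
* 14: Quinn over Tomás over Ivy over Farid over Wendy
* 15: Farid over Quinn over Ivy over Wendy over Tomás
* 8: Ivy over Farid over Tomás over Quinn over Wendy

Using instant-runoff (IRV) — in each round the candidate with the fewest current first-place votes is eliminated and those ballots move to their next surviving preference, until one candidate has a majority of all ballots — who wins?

Farid

Round 1: Farid 26, Quinn 25, Wendy 0, Tomás 15, Ivy 19. Wendy eliminated.
Round 2: Farid 26, Quinn 25, Tomás 15, Ivy 19. Tomás eliminated.
Round 3: Farid 26, Quinn 40, Ivy 19. Ivy eliminated.
Round 4: Farid 45, Quinn 40. Farid has a majority (≥43).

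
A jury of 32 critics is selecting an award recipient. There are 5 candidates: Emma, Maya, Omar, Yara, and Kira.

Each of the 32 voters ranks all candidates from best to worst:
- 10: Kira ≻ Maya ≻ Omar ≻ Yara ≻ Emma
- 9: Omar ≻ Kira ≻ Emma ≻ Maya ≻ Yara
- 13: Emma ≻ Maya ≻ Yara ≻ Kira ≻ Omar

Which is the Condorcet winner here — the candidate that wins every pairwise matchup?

Kira vs Emma: 19–13
Kira vs Maya: 19–13
Kira vs Omar: 23–9
Kira vs Yara: 19–13
Kira beats every other candidate.

Kira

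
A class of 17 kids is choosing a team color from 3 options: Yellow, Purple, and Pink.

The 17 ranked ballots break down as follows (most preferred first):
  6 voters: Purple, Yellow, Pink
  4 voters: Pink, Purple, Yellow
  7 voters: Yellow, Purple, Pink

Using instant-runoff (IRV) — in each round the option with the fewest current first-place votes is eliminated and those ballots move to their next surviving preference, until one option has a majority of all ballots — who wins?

Round 1: Yellow 7, Purple 6, Pink 4. Pink eliminated.
Round 2: Yellow 7, Purple 10. Purple has a majority (≥9).

Purple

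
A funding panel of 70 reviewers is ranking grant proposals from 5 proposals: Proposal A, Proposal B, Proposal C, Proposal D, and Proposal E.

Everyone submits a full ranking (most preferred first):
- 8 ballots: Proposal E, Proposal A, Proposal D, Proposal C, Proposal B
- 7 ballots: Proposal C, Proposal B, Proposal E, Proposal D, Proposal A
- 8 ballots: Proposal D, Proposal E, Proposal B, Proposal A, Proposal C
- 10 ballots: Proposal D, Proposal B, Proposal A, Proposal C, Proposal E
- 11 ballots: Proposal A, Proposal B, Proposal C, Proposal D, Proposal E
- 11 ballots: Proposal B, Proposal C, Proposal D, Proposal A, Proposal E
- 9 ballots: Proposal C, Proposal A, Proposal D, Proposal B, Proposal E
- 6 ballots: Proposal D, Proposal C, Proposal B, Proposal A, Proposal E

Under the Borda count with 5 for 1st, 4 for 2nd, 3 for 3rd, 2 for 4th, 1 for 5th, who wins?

Proposal D

Proposal A: 8×4 + 7×1 + 8×2 + 10×3 + 11×5 + 11×2 + 9×4 + 6×2 = 210
Proposal B: 8×1 + 7×4 + 8×3 + 10×4 + 11×4 + 11×5 + 9×2 + 6×3 = 235
Proposal C: 8×2 + 7×5 + 8×1 + 10×2 + 11×3 + 11×4 + 9×5 + 6×4 = 225
Proposal D: 8×3 + 7×2 + 8×5 + 10×5 + 11×2 + 11×3 + 9×3 + 6×5 = 240
Proposal E: 8×5 + 7×3 + 8×4 + 10×1 + 11×1 + 11×1 + 9×1 + 6×1 = 140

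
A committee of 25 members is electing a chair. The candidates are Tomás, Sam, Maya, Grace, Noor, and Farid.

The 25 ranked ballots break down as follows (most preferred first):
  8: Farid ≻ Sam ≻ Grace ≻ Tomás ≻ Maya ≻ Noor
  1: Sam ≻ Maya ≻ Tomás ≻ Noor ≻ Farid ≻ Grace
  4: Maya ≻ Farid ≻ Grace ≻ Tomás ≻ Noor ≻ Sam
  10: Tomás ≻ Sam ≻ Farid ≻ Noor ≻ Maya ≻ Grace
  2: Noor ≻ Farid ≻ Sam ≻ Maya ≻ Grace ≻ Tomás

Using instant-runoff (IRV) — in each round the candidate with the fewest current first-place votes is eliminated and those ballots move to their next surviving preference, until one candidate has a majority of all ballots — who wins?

Round 1: Tomás 10, Sam 1, Maya 4, Grace 0, Noor 2, Farid 8. Grace eliminated.
Round 2: Tomás 10, Sam 1, Maya 4, Noor 2, Farid 8. Sam eliminated.
Round 3: Tomás 10, Maya 5, Noor 2, Farid 8. Noor eliminated.
Round 4: Tomás 10, Maya 5, Farid 10. Maya eliminated.
Round 5: Tomás 11, Farid 14. Farid has a majority (≥13).

Farid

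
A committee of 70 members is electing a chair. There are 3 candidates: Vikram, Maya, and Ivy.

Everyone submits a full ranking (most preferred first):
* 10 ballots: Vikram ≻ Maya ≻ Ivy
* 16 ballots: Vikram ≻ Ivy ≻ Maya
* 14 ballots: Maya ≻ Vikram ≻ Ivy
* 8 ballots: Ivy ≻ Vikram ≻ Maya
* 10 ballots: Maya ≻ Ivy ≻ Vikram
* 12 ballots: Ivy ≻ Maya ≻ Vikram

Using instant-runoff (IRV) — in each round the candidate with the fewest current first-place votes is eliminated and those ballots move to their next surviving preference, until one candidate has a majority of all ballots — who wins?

Maya

Round 1: Vikram 26, Maya 24, Ivy 20. Ivy eliminated.
Round 2: Vikram 34, Maya 36. Maya has a majority (≥36).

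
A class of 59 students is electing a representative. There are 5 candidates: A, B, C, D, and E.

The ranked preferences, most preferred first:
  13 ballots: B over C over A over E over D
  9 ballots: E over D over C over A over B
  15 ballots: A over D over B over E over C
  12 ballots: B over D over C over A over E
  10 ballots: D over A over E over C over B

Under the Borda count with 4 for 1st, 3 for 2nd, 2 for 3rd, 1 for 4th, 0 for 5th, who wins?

A: 13×2 + 9×1 + 15×4 + 12×1 + 10×3 = 137
B: 13×4 + 9×0 + 15×2 + 12×4 + 10×0 = 130
C: 13×3 + 9×2 + 15×0 + 12×2 + 10×1 = 91
D: 13×0 + 9×3 + 15×3 + 12×3 + 10×4 = 148
E: 13×1 + 9×4 + 15×1 + 12×0 + 10×2 = 84

D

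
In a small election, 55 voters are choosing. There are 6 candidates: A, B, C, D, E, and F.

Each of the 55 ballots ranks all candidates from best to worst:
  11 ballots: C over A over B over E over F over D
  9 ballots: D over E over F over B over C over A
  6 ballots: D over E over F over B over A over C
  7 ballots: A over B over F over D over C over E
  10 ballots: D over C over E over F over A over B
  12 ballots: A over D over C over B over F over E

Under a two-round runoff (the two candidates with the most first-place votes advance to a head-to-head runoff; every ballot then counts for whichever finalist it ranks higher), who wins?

Round 1 first-place votes: A 19, B 0, C 11, D 25, E 0, F 0. D and A advance.
Runoff: D is ranked above A on 25 ballots, A above D on 30.

A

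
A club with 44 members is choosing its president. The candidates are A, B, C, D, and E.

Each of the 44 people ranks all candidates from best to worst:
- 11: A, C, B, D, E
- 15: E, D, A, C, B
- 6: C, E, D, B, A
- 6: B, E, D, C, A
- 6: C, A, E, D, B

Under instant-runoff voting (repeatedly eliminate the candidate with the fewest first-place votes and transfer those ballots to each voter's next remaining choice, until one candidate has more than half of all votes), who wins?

Round 1: A 11, B 6, C 12, D 0, E 15. D eliminated.
Round 2: A 11, B 6, C 12, E 15. B eliminated.
Round 3: A 11, C 12, E 21. A eliminated.
Round 4: C 23, E 21. C has a majority (≥23).

C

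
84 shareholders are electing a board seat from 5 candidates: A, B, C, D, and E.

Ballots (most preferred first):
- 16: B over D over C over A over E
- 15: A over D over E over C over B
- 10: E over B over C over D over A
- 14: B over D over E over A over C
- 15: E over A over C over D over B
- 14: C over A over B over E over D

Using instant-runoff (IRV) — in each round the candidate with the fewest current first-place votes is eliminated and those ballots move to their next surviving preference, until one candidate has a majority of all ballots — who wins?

A

Round 1: A 15, B 30, C 14, D 0, E 25. D eliminated.
Round 2: A 15, B 30, C 14, E 25. C eliminated.
Round 3: A 29, B 30, E 25. E eliminated.
Round 4: A 44, B 40. A has a majority (≥43).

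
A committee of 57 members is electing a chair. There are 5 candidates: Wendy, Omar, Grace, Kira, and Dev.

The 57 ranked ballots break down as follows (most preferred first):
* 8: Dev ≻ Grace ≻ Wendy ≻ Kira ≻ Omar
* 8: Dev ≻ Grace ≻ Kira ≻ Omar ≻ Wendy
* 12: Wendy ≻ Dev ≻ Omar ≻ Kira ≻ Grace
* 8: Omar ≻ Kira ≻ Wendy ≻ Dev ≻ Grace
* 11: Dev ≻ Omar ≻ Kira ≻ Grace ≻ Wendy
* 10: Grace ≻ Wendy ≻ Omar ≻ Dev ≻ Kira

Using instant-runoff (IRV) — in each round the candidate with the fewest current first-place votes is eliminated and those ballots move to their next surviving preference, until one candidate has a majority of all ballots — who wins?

Round 1: Wendy 12, Omar 8, Grace 10, Kira 0, Dev 27. Kira eliminated.
Round 2: Wendy 12, Omar 8, Grace 10, Dev 27. Omar eliminated.
Round 3: Wendy 20, Grace 10, Dev 27. Grace eliminated.
Round 4: Wendy 30, Dev 27. Wendy has a majority (≥29).

Wendy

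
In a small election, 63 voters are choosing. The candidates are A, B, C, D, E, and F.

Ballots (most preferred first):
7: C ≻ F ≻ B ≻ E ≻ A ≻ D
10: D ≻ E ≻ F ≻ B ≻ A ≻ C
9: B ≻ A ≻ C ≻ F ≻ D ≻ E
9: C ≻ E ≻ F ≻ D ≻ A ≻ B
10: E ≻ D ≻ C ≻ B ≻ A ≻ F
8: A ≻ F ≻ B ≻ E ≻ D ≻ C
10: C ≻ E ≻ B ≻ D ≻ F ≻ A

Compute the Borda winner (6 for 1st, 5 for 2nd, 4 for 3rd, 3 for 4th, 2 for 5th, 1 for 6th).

E

A: 7×2 + 10×2 + 9×5 + 9×2 + 10×2 + 8×6 + 10×1 = 175
B: 7×4 + 10×3 + 9×6 + 9×1 + 10×3 + 8×4 + 10×4 = 223
C: 7×6 + 10×1 + 9×4 + 9×6 + 10×4 + 8×1 + 10×6 = 250
D: 7×1 + 10×6 + 9×2 + 9×3 + 10×5 + 8×2 + 10×3 = 208
E: 7×3 + 10×5 + 9×1 + 9×5 + 10×6 + 8×3 + 10×5 = 259
F: 7×5 + 10×4 + 9×3 + 9×4 + 10×1 + 8×5 + 10×2 = 208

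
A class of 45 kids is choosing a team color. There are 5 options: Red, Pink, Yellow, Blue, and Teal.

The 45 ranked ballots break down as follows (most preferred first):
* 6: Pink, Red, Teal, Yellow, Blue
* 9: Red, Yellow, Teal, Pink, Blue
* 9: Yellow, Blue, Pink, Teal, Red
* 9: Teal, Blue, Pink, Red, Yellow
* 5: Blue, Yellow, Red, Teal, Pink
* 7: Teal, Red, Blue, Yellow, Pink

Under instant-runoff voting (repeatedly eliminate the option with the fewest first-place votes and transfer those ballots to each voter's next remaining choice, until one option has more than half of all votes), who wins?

Teal

Round 1: Red 9, Pink 6, Yellow 9, Blue 5, Teal 16. Blue eliminated.
Round 2: Red 9, Pink 6, Yellow 14, Teal 16. Pink eliminated.
Round 3: Red 15, Yellow 14, Teal 16. Yellow eliminated.
Round 4: Red 20, Teal 25. Teal has a majority (≥23).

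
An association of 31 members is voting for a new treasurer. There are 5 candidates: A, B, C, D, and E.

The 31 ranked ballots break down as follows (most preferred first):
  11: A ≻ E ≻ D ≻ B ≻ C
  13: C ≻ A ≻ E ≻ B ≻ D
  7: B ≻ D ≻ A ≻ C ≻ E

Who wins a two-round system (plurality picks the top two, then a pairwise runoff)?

A

Round 1 first-place votes: A 11, B 7, C 13, D 0, E 0. C and A advance.
Runoff: C is ranked above A on 13 ballots, A above C on 18.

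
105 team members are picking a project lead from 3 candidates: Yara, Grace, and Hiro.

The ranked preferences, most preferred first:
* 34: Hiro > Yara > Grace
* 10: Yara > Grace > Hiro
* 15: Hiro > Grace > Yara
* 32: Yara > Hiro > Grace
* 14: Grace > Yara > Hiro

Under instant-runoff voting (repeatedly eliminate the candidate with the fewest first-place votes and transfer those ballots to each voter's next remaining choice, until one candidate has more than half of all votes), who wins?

Round 1: Yara 42, Grace 14, Hiro 49. Grace eliminated.
Round 2: Yara 56, Hiro 49. Yara has a majority (≥53).

Yara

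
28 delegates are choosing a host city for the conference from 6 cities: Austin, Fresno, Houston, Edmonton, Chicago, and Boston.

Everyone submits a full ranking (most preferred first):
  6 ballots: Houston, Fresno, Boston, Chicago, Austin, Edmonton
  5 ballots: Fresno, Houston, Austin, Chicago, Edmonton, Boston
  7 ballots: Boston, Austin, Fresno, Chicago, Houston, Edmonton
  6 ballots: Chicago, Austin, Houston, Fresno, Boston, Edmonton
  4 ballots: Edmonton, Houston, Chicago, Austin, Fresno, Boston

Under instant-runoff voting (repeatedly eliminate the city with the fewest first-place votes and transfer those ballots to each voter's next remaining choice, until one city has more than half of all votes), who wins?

Houston

Round 1: Austin 0, Fresno 5, Houston 6, Edmonton 4, Chicago 6, Boston 7. Austin eliminated.
Round 2: Fresno 5, Houston 6, Edmonton 4, Chicago 6, Boston 7. Edmonton eliminated.
Round 3: Fresno 5, Houston 10, Chicago 6, Boston 7. Fresno eliminated.
Round 4: Houston 15, Chicago 6, Boston 7. Houston has a majority (≥15).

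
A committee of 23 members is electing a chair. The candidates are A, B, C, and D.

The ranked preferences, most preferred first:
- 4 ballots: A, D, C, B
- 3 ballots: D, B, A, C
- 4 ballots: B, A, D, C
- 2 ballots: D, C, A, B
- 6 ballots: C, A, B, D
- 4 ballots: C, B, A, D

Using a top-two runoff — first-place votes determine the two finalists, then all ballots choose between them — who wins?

D

Round 1 first-place votes: A 4, B 4, C 10, D 5. C and D advance.
Runoff: C is ranked above D on 10 ballots, D above C on 13.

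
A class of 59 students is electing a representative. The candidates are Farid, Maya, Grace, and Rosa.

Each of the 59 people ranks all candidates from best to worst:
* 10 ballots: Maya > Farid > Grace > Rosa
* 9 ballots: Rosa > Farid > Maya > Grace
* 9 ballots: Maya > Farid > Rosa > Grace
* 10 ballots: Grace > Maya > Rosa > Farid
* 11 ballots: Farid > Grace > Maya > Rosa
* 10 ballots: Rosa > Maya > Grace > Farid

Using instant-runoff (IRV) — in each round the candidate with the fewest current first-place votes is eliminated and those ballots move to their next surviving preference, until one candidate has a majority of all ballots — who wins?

Maya

Round 1: Farid 11, Maya 19, Grace 10, Rosa 19. Grace eliminated.
Round 2: Farid 11, Maya 29, Rosa 19. Farid eliminated.
Round 3: Maya 40, Rosa 19. Maya has a majority (≥30).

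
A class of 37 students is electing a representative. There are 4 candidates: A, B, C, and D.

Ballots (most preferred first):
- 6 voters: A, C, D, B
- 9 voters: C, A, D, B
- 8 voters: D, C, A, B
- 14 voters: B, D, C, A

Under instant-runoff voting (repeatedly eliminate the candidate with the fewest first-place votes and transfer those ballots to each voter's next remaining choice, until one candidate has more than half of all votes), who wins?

Round 1: A 6, B 14, C 9, D 8. A eliminated.
Round 2: B 14, C 15, D 8. D eliminated.
Round 3: B 14, C 23. C has a majority (≥19).

C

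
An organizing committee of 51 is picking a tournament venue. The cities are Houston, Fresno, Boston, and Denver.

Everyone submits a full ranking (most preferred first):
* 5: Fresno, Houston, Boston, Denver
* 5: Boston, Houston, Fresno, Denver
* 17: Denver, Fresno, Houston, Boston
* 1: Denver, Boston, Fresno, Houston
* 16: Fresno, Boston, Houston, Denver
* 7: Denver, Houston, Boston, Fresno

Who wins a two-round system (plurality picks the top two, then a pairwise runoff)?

Round 1 first-place votes: Houston 0, Fresno 21, Boston 5, Denver 25. Denver and Fresno advance.
Runoff: Denver is ranked above Fresno on 25 ballots, Fresno above Denver on 26.

Fresno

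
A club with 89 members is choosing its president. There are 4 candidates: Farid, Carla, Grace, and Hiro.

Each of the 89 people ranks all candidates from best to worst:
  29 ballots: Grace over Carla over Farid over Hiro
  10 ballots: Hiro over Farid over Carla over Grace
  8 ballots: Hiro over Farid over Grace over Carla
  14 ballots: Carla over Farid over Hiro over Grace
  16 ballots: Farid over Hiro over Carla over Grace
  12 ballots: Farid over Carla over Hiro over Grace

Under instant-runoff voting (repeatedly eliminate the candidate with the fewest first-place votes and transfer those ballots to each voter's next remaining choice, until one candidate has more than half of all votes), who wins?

Farid

Round 1: Farid 28, Carla 14, Grace 29, Hiro 18. Carla eliminated.
Round 2: Farid 42, Grace 29, Hiro 18. Hiro eliminated.
Round 3: Farid 60, Grace 29. Farid has a majority (≥45).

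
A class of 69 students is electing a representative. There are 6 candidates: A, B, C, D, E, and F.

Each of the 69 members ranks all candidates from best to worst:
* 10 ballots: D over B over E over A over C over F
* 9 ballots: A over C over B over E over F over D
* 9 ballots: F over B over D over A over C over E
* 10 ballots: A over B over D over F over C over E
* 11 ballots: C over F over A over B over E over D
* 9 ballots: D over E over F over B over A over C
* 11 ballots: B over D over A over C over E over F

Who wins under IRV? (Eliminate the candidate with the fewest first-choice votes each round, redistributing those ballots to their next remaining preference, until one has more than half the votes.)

Round 1: A 19, B 11, C 11, D 19, E 0, F 9. E eliminated.
Round 2: A 19, B 11, C 11, D 19, F 9. F eliminated.
Round 3: A 19, B 20, C 11, D 19. C eliminated.
Round 4: A 30, B 20, D 19. D eliminated.
Round 5: A 30, B 39. B has a majority (≥35).

B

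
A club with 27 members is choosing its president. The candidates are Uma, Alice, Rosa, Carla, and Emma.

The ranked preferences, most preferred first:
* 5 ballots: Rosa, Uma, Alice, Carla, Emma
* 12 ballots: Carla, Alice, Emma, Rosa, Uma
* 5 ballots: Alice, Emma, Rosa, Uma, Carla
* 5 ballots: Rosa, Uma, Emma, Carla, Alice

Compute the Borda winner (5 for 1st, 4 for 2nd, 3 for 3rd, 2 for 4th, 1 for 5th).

Alice

Uma: 5×4 + 12×1 + 5×2 + 5×4 = 62
Alice: 5×3 + 12×4 + 5×5 + 5×1 = 93
Rosa: 5×5 + 12×2 + 5×3 + 5×5 = 89
Carla: 5×2 + 12×5 + 5×1 + 5×2 = 85
Emma: 5×1 + 12×3 + 5×4 + 5×3 = 76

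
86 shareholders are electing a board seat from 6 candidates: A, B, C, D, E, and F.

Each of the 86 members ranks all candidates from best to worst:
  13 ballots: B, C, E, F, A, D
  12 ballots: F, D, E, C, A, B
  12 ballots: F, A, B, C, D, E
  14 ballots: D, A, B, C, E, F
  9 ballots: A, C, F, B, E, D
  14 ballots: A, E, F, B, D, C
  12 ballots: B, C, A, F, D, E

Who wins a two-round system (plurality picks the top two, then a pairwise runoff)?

Round 1 first-place votes: A 23, B 25, C 0, D 14, E 0, F 24. B and F advance.
Runoff: B is ranked above F on 39 ballots, F above B on 47.

F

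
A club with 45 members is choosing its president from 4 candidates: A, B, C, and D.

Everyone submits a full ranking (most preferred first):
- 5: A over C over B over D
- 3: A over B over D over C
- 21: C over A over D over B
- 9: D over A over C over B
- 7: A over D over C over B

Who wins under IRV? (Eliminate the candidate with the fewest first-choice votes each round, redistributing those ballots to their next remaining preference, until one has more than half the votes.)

Round 1: A 15, B 0, C 21, D 9. B eliminated.
Round 2: A 15, C 21, D 9. D eliminated.
Round 3: A 24, C 21. A has a majority (≥23).

A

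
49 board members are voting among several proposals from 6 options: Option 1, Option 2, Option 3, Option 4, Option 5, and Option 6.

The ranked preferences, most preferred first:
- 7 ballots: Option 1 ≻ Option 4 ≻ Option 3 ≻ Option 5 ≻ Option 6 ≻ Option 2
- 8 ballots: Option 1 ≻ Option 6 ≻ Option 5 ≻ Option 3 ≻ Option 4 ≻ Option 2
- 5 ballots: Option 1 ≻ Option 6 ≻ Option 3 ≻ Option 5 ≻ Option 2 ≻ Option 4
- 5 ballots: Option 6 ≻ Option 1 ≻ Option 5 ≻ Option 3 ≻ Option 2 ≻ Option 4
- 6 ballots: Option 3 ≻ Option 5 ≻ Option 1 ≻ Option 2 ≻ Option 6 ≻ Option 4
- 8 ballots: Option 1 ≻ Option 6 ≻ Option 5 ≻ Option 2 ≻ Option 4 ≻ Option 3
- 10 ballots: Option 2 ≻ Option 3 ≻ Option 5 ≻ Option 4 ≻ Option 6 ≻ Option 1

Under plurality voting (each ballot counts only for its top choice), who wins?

Option 1

First-place votes: Option 1 28, Option 2 10, Option 3 6, Option 4 0, Option 5 0, Option 6 5.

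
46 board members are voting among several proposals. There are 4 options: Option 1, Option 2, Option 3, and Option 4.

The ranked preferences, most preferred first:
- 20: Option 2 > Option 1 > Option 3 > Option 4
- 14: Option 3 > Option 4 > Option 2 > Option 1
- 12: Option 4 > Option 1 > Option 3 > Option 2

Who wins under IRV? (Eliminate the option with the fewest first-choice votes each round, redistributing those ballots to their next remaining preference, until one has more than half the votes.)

Round 1: Option 1 0, Option 2 20, Option 3 14, Option 4 12. Option 1 eliminated.
Round 2: Option 2 20, Option 3 14, Option 4 12. Option 4 eliminated.
Round 3: Option 2 20, Option 3 26. Option 3 has a majority (≥24).

Option 3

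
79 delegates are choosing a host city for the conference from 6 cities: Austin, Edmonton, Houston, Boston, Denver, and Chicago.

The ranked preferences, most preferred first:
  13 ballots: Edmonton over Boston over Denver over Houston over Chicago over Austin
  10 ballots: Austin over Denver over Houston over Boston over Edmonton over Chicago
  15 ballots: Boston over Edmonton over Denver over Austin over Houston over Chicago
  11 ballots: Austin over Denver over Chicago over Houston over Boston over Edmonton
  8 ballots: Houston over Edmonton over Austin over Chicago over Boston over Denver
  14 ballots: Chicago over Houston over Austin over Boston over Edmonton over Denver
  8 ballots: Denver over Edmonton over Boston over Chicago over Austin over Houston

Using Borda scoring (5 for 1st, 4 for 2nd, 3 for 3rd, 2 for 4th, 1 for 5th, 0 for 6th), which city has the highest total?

Boston

Austin: 13×0 + 10×5 + 15×2 + 11×5 + 8×3 + 14×3 + 8×1 = 209
Edmonton: 13×5 + 10×1 + 15×4 + 11×0 + 8×4 + 14×1 + 8×4 = 213
Houston: 13×2 + 10×3 + 15×1 + 11×2 + 8×5 + 14×4 + 8×0 = 189
Boston: 13×4 + 10×2 + 15×5 + 11×1 + 8×1 + 14×2 + 8×3 = 218
Denver: 13×3 + 10×4 + 15×3 + 11×4 + 8×0 + 14×0 + 8×5 = 208
Chicago: 13×1 + 10×0 + 15×0 + 11×3 + 8×2 + 14×5 + 8×2 = 148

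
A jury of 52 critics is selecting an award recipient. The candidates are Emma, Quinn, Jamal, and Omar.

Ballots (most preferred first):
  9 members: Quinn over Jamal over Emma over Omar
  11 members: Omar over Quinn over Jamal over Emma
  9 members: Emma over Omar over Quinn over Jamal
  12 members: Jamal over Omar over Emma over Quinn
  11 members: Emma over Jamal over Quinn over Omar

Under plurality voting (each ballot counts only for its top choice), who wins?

Emma

First-place votes: Emma 20, Quinn 9, Jamal 12, Omar 11.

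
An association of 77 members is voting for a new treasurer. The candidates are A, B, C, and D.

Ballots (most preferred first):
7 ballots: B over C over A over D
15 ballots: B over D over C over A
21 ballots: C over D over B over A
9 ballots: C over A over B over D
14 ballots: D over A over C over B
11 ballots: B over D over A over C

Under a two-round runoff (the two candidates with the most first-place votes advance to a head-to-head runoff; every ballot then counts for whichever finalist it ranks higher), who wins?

Round 1 first-place votes: A 0, B 33, C 30, D 14. B and C advance.
Runoff: B is ranked above C on 33 ballots, C above B on 44.

C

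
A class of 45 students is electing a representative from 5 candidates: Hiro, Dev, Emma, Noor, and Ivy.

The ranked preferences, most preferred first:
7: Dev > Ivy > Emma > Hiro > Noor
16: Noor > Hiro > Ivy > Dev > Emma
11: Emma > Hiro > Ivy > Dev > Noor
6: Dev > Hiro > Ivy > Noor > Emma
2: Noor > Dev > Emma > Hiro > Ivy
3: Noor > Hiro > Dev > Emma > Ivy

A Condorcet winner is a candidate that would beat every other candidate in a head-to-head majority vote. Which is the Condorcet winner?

Hiro

Hiro vs Dev: 30–15
Hiro vs Emma: 25–20
Hiro vs Noor: 24–21
Hiro vs Ivy: 38–7
Hiro beats every other candidate.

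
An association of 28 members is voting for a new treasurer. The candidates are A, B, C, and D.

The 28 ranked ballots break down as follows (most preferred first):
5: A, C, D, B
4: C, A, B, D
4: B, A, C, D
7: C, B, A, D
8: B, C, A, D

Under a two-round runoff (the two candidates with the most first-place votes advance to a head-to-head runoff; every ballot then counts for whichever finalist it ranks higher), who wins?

Round 1 first-place votes: A 5, B 12, C 11, D 0. B and C advance.
Runoff: B is ranked above C on 12 ballots, C above B on 16.

C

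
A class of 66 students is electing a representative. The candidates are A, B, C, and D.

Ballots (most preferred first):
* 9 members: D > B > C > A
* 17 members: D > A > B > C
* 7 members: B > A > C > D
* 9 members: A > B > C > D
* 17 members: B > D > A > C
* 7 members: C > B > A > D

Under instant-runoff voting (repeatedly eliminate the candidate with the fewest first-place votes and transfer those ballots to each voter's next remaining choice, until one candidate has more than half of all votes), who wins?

B

Round 1: A 9, B 24, C 7, D 26. C eliminated.
Round 2: A 9, B 31, D 26. A eliminated.
Round 3: B 40, D 26. B has a majority (≥34).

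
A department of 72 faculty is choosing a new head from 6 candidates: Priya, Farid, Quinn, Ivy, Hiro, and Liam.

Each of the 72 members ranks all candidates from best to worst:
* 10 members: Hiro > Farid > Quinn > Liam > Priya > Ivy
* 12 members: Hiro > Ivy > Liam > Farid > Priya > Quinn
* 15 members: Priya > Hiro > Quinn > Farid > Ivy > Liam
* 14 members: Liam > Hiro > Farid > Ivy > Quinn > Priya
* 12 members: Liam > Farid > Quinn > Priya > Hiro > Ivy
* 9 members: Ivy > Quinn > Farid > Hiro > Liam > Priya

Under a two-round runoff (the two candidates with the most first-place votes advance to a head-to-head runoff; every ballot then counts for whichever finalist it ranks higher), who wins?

Hiro

Round 1 first-place votes: Priya 15, Farid 0, Quinn 0, Ivy 9, Hiro 22, Liam 26. Liam and Hiro advance.
Runoff: Liam is ranked above Hiro on 26 ballots, Hiro above Liam on 46.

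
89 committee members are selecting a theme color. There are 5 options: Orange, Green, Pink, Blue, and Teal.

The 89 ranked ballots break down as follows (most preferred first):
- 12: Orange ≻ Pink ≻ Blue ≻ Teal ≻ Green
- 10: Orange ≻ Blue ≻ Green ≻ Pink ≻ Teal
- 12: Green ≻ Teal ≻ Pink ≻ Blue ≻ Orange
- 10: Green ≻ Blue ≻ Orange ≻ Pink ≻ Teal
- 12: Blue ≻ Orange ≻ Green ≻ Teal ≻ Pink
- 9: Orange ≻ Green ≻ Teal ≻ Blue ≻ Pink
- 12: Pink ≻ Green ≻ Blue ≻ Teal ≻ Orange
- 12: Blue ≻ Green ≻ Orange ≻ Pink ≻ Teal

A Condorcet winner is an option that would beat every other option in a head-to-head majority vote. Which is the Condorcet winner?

Blue

Blue vs Orange: 58–31
Blue vs Green: 46–43
Blue vs Pink: 53–36
Blue vs Teal: 68–21
Blue beats every other option.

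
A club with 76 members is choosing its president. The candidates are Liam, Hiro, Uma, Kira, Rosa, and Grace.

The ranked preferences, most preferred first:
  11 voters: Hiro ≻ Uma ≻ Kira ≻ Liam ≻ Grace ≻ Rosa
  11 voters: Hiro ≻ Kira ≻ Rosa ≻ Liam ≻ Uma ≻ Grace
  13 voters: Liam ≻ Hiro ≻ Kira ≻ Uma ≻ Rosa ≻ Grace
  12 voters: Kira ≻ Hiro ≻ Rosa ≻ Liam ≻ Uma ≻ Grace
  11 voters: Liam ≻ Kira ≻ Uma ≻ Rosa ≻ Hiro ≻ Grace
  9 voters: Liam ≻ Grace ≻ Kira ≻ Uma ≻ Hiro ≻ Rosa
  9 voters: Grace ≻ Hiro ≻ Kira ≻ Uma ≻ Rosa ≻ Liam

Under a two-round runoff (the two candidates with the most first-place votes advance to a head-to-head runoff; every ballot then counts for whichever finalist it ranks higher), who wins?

Round 1 first-place votes: Liam 33, Hiro 22, Uma 0, Kira 12, Rosa 0, Grace 9. Liam and Hiro advance.
Runoff: Liam is ranked above Hiro on 33 ballots, Hiro above Liam on 43.

Hiro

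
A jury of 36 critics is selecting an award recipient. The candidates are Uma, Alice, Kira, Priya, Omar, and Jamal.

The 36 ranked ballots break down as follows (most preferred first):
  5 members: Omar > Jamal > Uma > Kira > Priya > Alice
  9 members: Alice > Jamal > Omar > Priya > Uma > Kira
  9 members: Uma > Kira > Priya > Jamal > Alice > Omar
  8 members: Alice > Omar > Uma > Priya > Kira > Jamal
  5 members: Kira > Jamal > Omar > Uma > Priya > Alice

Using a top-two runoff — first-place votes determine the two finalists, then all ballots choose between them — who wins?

Round 1 first-place votes: Uma 9, Alice 17, Kira 5, Priya 0, Omar 5, Jamal 0. Alice and Uma advance.
Runoff: Alice is ranked above Uma on 17 ballots, Uma above Alice on 19.

Uma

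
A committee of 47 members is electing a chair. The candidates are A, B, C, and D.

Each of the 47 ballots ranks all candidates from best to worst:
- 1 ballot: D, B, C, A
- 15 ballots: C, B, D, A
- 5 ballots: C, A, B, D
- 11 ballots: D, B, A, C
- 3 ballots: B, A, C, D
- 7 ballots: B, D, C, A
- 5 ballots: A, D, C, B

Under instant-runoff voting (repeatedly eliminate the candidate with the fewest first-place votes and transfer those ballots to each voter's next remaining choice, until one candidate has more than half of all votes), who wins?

Round 1: A 5, B 10, C 20, D 12. A eliminated.
Round 2: B 10, C 20, D 17. B eliminated.
Round 3: C 23, D 24. D has a majority (≥24).

D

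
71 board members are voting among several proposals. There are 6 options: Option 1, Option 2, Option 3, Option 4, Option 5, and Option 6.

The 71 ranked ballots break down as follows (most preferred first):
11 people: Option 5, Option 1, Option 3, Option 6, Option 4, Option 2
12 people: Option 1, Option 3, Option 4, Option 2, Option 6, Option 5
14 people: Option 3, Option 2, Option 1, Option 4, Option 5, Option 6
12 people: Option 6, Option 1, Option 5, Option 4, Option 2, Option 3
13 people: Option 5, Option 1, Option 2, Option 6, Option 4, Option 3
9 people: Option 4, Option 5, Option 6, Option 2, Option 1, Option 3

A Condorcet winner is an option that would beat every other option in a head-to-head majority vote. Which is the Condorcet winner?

Option 1

Option 1 vs Option 2: 48–23
Option 1 vs Option 3: 57–14
Option 1 vs Option 4: 62–9
Option 1 vs Option 5: 38–33
Option 1 vs Option 6: 50–21
Option 1 beats every other option.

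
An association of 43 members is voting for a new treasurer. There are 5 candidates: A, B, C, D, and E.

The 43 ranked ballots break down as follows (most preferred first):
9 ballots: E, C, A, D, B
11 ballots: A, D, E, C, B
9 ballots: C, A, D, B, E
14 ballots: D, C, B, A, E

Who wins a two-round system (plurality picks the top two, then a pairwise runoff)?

A

Round 1 first-place votes: A 11, B 0, C 9, D 14, E 9. D and A advance.
Runoff: D is ranked above A on 14 ballots, A above D on 29.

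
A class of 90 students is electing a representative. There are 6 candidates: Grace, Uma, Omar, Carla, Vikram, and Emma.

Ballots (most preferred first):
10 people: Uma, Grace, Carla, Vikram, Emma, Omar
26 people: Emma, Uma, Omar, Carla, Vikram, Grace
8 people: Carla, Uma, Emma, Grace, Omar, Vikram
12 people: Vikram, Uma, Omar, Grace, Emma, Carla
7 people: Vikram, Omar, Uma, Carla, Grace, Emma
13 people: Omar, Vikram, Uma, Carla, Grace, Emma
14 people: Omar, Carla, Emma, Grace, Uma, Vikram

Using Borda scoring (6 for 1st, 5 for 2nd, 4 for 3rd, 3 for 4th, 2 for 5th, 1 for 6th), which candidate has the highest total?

Uma

Grace: 10×5 + 26×1 + 8×3 + 12×3 + 7×2 + 13×2 + 14×3 = 218
Uma: 10×6 + 26×5 + 8×5 + 12×5 + 7×4 + 13×4 + 14×2 = 398
Omar: 10×1 + 26×4 + 8×2 + 12×4 + 7×5 + 13×6 + 14×6 = 375
Carla: 10×4 + 26×3 + 8×6 + 12×1 + 7×3 + 13×3 + 14×5 = 308
Vikram: 10×3 + 26×2 + 8×1 + 12×6 + 7×6 + 13×5 + 14×1 = 283
Emma: 10×2 + 26×6 + 8×4 + 12×2 + 7×1 + 13×1 + 14×4 = 308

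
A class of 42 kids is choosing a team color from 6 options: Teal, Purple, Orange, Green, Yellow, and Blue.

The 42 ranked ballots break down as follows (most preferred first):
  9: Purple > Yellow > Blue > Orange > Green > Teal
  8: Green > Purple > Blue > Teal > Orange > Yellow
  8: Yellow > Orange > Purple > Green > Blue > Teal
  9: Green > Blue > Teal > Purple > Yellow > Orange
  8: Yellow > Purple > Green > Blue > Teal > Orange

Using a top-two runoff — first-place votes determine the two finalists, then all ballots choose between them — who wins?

Yellow

Round 1 first-place votes: Teal 0, Purple 9, Orange 0, Green 17, Yellow 16, Blue 0. Green and Yellow advance.
Runoff: Green is ranked above Yellow on 17 ballots, Yellow above Green on 25.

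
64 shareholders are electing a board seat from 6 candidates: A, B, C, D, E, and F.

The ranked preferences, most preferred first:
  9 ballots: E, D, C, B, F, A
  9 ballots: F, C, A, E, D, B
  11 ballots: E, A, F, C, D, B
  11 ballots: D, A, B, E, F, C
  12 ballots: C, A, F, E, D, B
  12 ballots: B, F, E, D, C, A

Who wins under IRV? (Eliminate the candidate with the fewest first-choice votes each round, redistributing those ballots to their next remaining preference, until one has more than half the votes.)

C

Round 1: A 0, B 12, C 12, D 11, E 20, F 9. A eliminated.
Round 2: B 12, C 12, D 11, E 20, F 9. F eliminated.
Round 3: B 12, C 21, D 11, E 20. D eliminated.
Round 4: B 23, C 21, E 20. E eliminated.
Round 5: B 23, C 41. C has a majority (≥33).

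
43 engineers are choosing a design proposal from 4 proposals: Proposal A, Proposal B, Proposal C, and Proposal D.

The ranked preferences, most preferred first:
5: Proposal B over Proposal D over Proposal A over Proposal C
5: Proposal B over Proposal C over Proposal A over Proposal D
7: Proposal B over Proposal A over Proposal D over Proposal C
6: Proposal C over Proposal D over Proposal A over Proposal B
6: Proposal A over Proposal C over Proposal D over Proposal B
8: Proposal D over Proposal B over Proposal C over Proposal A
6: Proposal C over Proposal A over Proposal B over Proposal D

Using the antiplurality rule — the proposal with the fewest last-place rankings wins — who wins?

Proposal A

Last-place votes: Proposal A 8, Proposal B 12, Proposal C 12, Proposal D 11.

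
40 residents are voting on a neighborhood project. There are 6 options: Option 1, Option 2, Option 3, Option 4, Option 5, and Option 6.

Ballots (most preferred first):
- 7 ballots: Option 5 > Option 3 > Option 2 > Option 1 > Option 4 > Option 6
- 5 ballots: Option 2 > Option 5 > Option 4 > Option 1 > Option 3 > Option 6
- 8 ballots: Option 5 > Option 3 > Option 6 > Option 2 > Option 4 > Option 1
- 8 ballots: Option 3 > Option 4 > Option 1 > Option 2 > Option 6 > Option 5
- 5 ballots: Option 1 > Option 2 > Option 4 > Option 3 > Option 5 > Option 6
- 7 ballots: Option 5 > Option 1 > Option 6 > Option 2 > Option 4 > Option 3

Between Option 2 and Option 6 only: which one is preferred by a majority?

Option 2 is ranked above Option 6 on 25 ballots; Option 6 above Option 2 on 15.

Option 2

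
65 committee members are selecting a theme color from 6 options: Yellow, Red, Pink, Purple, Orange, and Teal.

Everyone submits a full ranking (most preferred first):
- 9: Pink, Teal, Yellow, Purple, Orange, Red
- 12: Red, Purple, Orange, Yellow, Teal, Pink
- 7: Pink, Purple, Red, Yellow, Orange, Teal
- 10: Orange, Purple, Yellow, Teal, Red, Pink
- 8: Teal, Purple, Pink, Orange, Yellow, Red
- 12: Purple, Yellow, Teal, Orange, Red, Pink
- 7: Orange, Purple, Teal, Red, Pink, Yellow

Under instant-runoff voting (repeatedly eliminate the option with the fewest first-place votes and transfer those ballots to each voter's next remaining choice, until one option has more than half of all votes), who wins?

Round 1: Yellow 0, Red 12, Pink 16, Purple 12, Orange 17, Teal 8. Yellow eliminated.
Round 2: Red 12, Pink 16, Purple 12, Orange 17, Teal 8. Teal eliminated.
Round 3: Red 12, Pink 16, Purple 20, Orange 17. Red eliminated.
Round 4: Pink 16, Purple 32, Orange 17. Pink eliminated.
Round 5: Purple 48, Orange 17. Purple has a majority (≥33).

Purple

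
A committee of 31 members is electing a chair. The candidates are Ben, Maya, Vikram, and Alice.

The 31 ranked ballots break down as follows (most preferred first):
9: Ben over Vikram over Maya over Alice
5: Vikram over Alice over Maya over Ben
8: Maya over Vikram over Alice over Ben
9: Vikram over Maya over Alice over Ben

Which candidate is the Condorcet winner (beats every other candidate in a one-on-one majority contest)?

Vikram

Vikram vs Ben: 22–9
Vikram vs Maya: 23–8
Vikram vs Alice: 31–0
Vikram beats every other candidate.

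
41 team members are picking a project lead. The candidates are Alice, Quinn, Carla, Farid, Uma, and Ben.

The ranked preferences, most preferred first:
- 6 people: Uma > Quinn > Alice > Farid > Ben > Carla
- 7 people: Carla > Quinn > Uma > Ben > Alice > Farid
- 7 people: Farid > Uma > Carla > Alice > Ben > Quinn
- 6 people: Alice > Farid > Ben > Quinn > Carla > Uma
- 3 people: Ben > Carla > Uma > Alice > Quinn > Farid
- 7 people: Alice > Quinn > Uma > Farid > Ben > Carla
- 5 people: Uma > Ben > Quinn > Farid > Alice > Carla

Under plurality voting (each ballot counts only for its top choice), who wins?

Alice

First-place votes: Alice 13, Quinn 0, Carla 7, Farid 7, Uma 11, Ben 3.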